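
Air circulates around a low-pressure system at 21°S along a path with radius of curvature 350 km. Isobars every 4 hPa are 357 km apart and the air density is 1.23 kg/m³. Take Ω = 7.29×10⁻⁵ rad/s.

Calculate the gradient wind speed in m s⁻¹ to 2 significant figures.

Coriolis parameter at 21°S:
f = 2Ω sin φ = 2 × 7.29×10⁻⁵ × sin 21° = 5.23×10⁻⁵ s⁻¹
Pressure gradient: |∂P/∂n| = 400 Pa / 357000 m = 1.12×10⁻³ Pa/m
Geostrophic speed: V_g = |∂P/∂n|/(fρ) = 1.12×10⁻³/(5.23×10⁻⁵ × 1.23) = 17.4 m/s
Around a low, centrifugal force acts outward with Coriolis, so pressure-gradient force balances both:
(1/ρ)|∂P/∂n| = fV + V²/R  →  V² + fR·V − fR·V_g = 0
With fR = 5.23×10⁻⁵ × 350×10³ m = 18.3 m/s:
V = [−fR + √((fR)² + 4 fR V_g)]/2 = [−18.3 + √(18.3² + 4×18.3×17.4)]/2 = 10.9 m/s
Subgeostrophic (V < V_g = 17.4 m/s), as expected around a low.

11 m s⁻¹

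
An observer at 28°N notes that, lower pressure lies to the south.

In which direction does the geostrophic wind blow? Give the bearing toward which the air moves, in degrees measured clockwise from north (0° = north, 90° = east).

The pressure-gradient force points toward the south (bearing 180°).
Geostrophic balance: in the Northern Hemisphere the Coriolis force deflects motion to the right, so the geostrophic wind blows 90° to the right of the pressure-gradient force (low pressure on the left).
Rotating 180° by 90° clockwise gives 270° — the wind blows toward the west.

270°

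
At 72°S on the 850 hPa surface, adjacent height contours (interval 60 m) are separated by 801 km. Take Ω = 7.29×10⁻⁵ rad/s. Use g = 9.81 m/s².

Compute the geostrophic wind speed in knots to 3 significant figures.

10.3 knots

Coriolis parameter at 72°S:
f = 2Ω sin φ = 2 × 7.29×10⁻⁵ × sin 72° = 1.39×10⁻⁴ s⁻¹
Height gradient: |∂Z/∂n| = 60 m / 801000 m = 7.49×10⁻⁵
On a pressure surface, geostrophic balance gives V_g = (g/f)|∂Z/∂n|:
V_g = 9.81 × 7.49×10⁻⁵ / 1.39×10⁻⁴ = 5.30 m/s
Converting: 5.30 m/s × 1.944 = 10.3 knots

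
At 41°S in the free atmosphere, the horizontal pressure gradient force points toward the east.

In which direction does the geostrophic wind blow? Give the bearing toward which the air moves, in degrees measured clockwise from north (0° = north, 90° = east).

The pressure-gradient force points toward the east (bearing 090°).
Geostrophic balance: in the Southern Hemisphere the Coriolis force deflects motion to the left, so the geostrophic wind blows 90° to the left of the pressure-gradient force (low pressure on the right).
Rotating 090° by 90° counterclockwise gives 000° — the wind blows toward the north.

000°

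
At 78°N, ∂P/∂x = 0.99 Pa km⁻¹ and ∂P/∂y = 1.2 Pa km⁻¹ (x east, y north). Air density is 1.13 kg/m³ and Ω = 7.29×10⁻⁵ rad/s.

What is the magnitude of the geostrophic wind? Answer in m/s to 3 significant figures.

9.65 m/s

Coriolis parameter at 78°N:
f = 2Ω sin φ = 2 × 7.29×10⁻⁵ × sin 78° = 1.43×10⁻⁴ s⁻¹
Component geostrophic relations (x east, y north):
u_g = −(1/(fρ)) ∂P/∂y,  v_g = (1/(fρ)) ∂P/∂x
u_g = −(1.2×10⁻³)/(1.43×10⁻⁴ × 1.13) = −7.45 m/s;  v_g = (0.99×10⁻³)/(1.43×10⁻⁴ × 1.13) = 6.14 m/s
|V_g| = √(u_g² + v_g²) = 9.65 m/s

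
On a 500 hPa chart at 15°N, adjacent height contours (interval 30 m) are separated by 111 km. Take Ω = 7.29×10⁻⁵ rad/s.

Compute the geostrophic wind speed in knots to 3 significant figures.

Coriolis parameter at 15°N:
f = 2Ω sin φ = 2 × 7.29×10⁻⁵ × sin 15° = 3.77×10⁻⁵ s⁻¹
Height gradient: |∂Z/∂n| = 30 m / 111000 m = 2.70×10⁻⁴
On a pressure surface, geostrophic balance gives V_g = (g/f)|∂Z/∂n|:
V_g = 9.81 × 2.70×10⁻⁴ / 3.77×10⁻⁵ = 70.3 m/s
Converting: 70.3 m/s × 1.944 = 137 knots

137 knots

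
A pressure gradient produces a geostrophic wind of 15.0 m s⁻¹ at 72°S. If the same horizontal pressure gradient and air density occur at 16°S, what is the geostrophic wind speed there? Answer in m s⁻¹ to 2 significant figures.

With the same pressure gradient and density, V_g ∝ 1/f ∝ 1/sin φ.
V₂ = V₁ · sin φ₁ / sin φ₂ = 15.0 × sin 72° / sin 16°
V₂ = 15.0 × 0.9511/0.2756 = 52 m s⁻¹

52 m s⁻¹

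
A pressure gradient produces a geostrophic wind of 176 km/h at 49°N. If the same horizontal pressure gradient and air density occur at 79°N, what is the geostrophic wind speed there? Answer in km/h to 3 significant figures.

With the same pressure gradient and density, V_g ∝ 1/f ∝ 1/sin φ.
V₂ = V₁ · sin φ₁ / sin φ₂ = 176 × sin 49° / sin 79°
V₂ = 176 × 0.7547/0.9816 = 135 km/h

135 km/h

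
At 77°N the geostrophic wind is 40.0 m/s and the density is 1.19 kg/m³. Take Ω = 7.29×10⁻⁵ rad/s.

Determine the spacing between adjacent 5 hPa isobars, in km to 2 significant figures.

Coriolis parameter at 77°N:
f = 2Ω sin φ = 2 × 7.29×10⁻⁵ × sin 77° = 1.42×10⁻⁴ s⁻¹
Geostrophic balance rearranged: |∂P/∂n| = f ρ V_g
|∂P/∂n| = 1.42×10⁻⁴ × 1.19 × 40.0 = 6.76×10⁻³ Pa/m
Isobar spacing: Δn = ΔP/|∂P/∂n| = 500 Pa / 6.76×10⁻³ Pa/m = 73940 m ≈ 74 km

74 km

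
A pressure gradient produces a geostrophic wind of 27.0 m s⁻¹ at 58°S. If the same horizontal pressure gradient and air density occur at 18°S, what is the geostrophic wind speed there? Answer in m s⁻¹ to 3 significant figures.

With the same pressure gradient and density, V_g ∝ 1/f ∝ 1/sin φ.
V₂ = V₁ · sin φ₁ / sin φ₂ = 27.0 × sin 58° / sin 18°
V₂ = 27.0 × 0.8480/0.3090 = 74.1 m s⁻¹

74.1 m s⁻¹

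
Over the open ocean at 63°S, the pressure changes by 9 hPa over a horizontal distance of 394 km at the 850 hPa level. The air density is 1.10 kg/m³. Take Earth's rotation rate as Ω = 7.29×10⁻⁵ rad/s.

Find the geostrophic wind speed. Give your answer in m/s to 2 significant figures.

16 m/s

Coriolis parameter at 63°S:
f = 2Ω sin φ = 2 × 7.29×10⁻⁵ × sin 63° = 1.30×10⁻⁴ s⁻¹
Pressure gradient: |∂P/∂n| = 900 Pa / 394000 m = 2.28×10⁻³ Pa/m
Geostrophic balance (pressure-gradient force = Coriolis force):
V_g = (1/(fρ)) |∂P/∂n| = 2.28×10⁻³ / (1.30×10⁻⁴ × 1.10) = 16.0 m/s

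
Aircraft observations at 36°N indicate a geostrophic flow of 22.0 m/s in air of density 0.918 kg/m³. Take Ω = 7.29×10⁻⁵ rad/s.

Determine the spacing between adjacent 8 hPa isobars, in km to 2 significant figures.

Coriolis parameter at 36°N:
f = 2Ω sin φ = 2 × 7.29×10⁻⁵ × sin 36° = 8.57×10⁻⁵ s⁻¹
Geostrophic balance rearranged: |∂P/∂n| = f ρ V_g
|∂P/∂n| = 8.57×10⁻⁵ × 0.918 × 22.0 = 1.73×10⁻³ Pa/m
Isobar spacing: Δn = ΔP/|∂P/∂n| = 800 Pa / 1.73×10⁻³ Pa/m = 462220 m ≈ 460 km

460 km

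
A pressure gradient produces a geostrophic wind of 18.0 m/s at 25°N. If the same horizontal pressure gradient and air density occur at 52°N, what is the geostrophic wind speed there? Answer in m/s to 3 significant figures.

9.65 m/s

With the same pressure gradient and density, V_g ∝ 1/f ∝ 1/sin φ.
V₂ = V₁ · sin φ₁ / sin φ₂ = 18.0 × sin 25° / sin 52°
V₂ = 18.0 × 0.4226/0.7880 = 9.65 m/s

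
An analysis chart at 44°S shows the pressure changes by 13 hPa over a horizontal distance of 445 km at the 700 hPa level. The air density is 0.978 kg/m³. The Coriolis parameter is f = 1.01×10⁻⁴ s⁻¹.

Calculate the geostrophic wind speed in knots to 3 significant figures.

57.5 knots

Pressure gradient: |∂P/∂n| = 1300 Pa / 445000 m = 2.92×10⁻³ Pa/m
Geostrophic balance (pressure-gradient force = Coriolis force):
V_g = (1/(fρ)) |∂P/∂n| = 2.92×10⁻³ / (1.01×10⁻⁴ × 0.978) = 29.6 m/s
Converting: 29.6 m/s × 1.944 = 57.5 knots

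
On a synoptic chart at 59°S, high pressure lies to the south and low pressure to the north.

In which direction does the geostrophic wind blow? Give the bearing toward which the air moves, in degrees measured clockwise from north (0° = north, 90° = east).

270°

The pressure-gradient force points toward the north (bearing 000°).
Geostrophic balance: in the Southern Hemisphere the Coriolis force deflects motion to the left, so the geostrophic wind blows 90° to the left of the pressure-gradient force (low pressure on the right).
Rotating 000° by 90° counterclockwise gives 270° — the wind blows toward the west.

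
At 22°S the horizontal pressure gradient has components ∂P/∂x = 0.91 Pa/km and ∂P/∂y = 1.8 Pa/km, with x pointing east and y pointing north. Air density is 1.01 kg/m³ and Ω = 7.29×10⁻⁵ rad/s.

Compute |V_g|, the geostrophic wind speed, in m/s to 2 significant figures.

Coriolis parameter at 22°S:
f = 2Ω sin φ = 2 × 7.29×10⁻⁵ × sin 22° = 5.46×10⁻⁵ s⁻¹
In the Southern Hemisphere f is negative: f = −5.46×10⁻⁵ s⁻¹.
Component geostrophic relations (x east, y north):
u_g = −(1/(fρ)) ∂P/∂y,  v_g = (1/(fρ)) ∂P/∂x
u_g = −(1.8×10⁻³)/(−5.46×10⁻⁵ × 1.01) = 32.6 m/s;  v_g = (0.91×10⁻³)/(−5.46×10⁻⁵ × 1.01) = −16.5 m/s
|V_g| = √(u_g² + v_g²) = 36.6 m/s

37 m/s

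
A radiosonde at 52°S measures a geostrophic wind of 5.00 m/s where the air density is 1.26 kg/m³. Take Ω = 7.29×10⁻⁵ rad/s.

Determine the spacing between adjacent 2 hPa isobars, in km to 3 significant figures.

276 km

Coriolis parameter at 52°S:
f = 2Ω sin φ = 2 × 7.29×10⁻⁵ × sin 52° = 1.15×10⁻⁴ s⁻¹
Geostrophic balance rearranged: |∂P/∂n| = f ρ V_g
|∂P/∂n| = 1.15×10⁻⁴ × 1.26 × 5.00 = 7.24×10⁻⁴ Pa/m
Isobar spacing: Δn = ΔP/|∂P/∂n| = 200 Pa / 7.24×10⁻⁴ Pa/m = 276312 m ≈ 276 km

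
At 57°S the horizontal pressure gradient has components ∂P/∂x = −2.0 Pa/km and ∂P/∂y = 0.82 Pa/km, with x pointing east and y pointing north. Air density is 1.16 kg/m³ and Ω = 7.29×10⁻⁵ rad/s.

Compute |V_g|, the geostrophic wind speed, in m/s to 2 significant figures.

15 m/s

Coriolis parameter at 57°S:
f = 2Ω sin φ = 2 × 7.29×10⁻⁵ × sin 57° = 1.22×10⁻⁴ s⁻¹
In the Southern Hemisphere f is negative: f = −1.22×10⁻⁴ s⁻¹.
Component geostrophic relations (x east, y north):
u_g = −(1/(fρ)) ∂P/∂y,  v_g = (1/(fρ)) ∂P/∂x
u_g = −(0.82×10⁻³)/(−1.22×10⁻⁴ × 1.16) = 5.78 m/s;  v_g = (−2.0×10⁻³)/(−1.22×10⁻⁴ × 1.16) = 14.1 m/s
|V_g| = √(u_g² + v_g²) = 15.2 m/s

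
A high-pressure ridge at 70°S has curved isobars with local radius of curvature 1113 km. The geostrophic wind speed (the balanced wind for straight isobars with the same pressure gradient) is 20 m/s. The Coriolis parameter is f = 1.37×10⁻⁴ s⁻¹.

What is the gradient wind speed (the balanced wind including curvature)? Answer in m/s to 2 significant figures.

24 m/s

Around a high, pressure-gradient force acts outward with centrifugal, so Coriolis balances both:
fV = (1/ρ)|∂P/∂n| + V²/R  →  V² − fR·V + fR·V_g = 0
With fR = 1.37×10⁻⁴ × 1113×10³ m = 152 m/s:
V = [fR − √((fR)² − 4 fR V_g)]/2 = [152 − √(152² − 4×152×20)]/2 = 23.7 m/s
Supergeostrophic (V > V_g = 20 m/s), as expected around a high.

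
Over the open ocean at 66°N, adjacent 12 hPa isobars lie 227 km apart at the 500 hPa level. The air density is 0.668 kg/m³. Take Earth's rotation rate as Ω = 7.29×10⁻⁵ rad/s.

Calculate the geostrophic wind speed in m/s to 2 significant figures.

59 m/s

Coriolis parameter at 66°N:
f = 2Ω sin φ = 2 × 7.29×10⁻⁵ × sin 66° = 1.33×10⁻⁴ s⁻¹
Pressure gradient: |∂P/∂n| = 1200 Pa / 227000 m = 5.29×10⁻³ Pa/m
Geostrophic balance (pressure-gradient force = Coriolis force):
V_g = (1/(fρ)) |∂P/∂n| = 5.29×10⁻³ / (1.33×10⁻⁴ × 0.668) = 59.4 m/s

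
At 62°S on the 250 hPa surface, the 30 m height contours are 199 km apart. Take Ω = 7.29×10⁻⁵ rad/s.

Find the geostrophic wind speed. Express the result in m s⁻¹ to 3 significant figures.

Coriolis parameter at 62°S:
f = 2Ω sin φ = 2 × 7.29×10⁻⁵ × sin 62° = 1.29×10⁻⁴ s⁻¹
Height gradient: |∂Z/∂n| = 30 m / 199000 m = 1.51×10⁻⁴
On a pressure surface, geostrophic balance gives V_g = (g/f)|∂Z/∂n|:
V_g = 9.81 × 1.51×10⁻⁴ / 1.29×10⁻⁴ = 11.5 m/s

11.5 m s⁻¹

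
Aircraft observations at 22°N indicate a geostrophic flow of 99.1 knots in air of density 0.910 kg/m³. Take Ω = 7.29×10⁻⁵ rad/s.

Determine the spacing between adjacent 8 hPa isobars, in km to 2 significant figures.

320 km

Coriolis parameter at 22°N:
f = 2Ω sin φ = 2 × 7.29×10⁻⁵ × sin 22° = 5.46×10⁻⁵ s⁻¹
Wind speed in SI: 99.1 knots = 51.0 m/s
Geostrophic balance rearranged: |∂P/∂n| = f ρ V_g
|∂P/∂n| = 5.46×10⁻⁵ × 0.910 × 51.0 = 2.53×10⁻³ Pa/m
Isobar spacing: Δn = ΔP/|∂P/∂n| = 800 Pa / 2.53×10⁻³ Pa/m = 315721 m ≈ 320 km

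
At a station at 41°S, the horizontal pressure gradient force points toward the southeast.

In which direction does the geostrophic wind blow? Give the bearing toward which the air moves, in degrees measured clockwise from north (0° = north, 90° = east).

045°

The pressure-gradient force points toward the southeast (bearing 135°).
Geostrophic balance: in the Southern Hemisphere the Coriolis force deflects motion to the left, so the geostrophic wind blows 90° to the left of the pressure-gradient force (low pressure on the right).
Rotating 135° by 90° counterclockwise gives 045° — the wind blows toward the northeast.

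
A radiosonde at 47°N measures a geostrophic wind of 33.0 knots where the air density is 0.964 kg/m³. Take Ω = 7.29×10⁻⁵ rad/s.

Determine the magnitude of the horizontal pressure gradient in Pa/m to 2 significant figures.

1.7×10⁻³ Pa/m

Coriolis parameter at 47°N:
f = 2Ω sin φ = 2 × 7.29×10⁻⁵ × sin 47° = 1.07×10⁻⁴ s⁻¹
Wind speed in SI: 33.0 knots = 17.0 m/s
Geostrophic balance rearranged: |∂P/∂n| = f ρ V_g
|∂P/∂n| = 1.07×10⁻⁴ × 0.964 × 17.0 = 1.75×10⁻³ Pa/m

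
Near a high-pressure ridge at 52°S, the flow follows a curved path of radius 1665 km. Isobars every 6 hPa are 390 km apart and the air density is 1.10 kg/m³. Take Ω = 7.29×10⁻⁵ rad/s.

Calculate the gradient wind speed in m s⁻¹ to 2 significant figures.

13 m s⁻¹

Coriolis parameter at 52°S:
f = 2Ω sin φ = 2 × 7.29×10⁻⁵ × sin 52° = 1.15×10⁻⁴ s⁻¹
Pressure gradient: |∂P/∂n| = 600 Pa / 390000 m = 1.54×10⁻³ Pa/m
Geostrophic speed: V_g = |∂P/∂n|/(fρ) = 1.54×10⁻³/(1.15×10⁻⁴ × 1.10) = 12.2 m/s
Around a high, pressure-gradient force acts outward with centrifugal, so Coriolis balances both:
fV = (1/ρ)|∂P/∂n| + V²/R  →  V² − fR·V + fR·V_g = 0
With fR = 1.15×10⁻⁴ × 1665×10³ m = 191 m/s:
V = [fR − √((fR)² − 4 fR V_g)]/2 = [191 − √(191² − 4×191×12.2)]/2 = 13.1 m/s
Supergeostrophic (V > V_g = 12.2 m/s), as expected around a high.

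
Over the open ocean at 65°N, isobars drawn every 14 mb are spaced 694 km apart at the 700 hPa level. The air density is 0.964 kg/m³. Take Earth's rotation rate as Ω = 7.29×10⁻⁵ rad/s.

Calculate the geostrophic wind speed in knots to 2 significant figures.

31 knots

Coriolis parameter at 65°N:
f = 2Ω sin φ = 2 × 7.29×10⁻⁵ × sin 65° = 1.32×10⁻⁴ s⁻¹
Pressure gradient: |∂P/∂n| = 1400 Pa / 694000 m = 2.02×10⁻³ Pa/m
Geostrophic balance (pressure-gradient force = Coriolis force):
V_g = (1/(fρ)) |∂P/∂n| = 2.02×10⁻³ / (1.32×10⁻⁴ × 0.964) = 15.8 m/s
Converting: 15.8 m/s × 1.944 = 31 knots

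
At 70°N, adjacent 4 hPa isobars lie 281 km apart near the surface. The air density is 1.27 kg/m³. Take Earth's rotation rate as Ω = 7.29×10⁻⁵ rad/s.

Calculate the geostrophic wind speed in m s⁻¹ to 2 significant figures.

Coriolis parameter at 70°N:
f = 2Ω sin φ = 2 × 7.29×10⁻⁵ × sin 70° = 1.37×10⁻⁴ s⁻¹
Pressure gradient: |∂P/∂n| = 400 Pa / 281000 m = 1.42×10⁻³ Pa/m
Geostrophic balance (pressure-gradient force = Coriolis force):
V_g = (1/(fρ)) |∂P/∂n| = 1.42×10⁻³ / (1.37×10⁻⁴ × 1.27) = 8.18 m/s

8.2 m s⁻¹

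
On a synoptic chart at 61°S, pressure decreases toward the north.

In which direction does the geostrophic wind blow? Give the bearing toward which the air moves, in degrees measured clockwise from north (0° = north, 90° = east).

The pressure-gradient force points toward the north (bearing 000°).
Geostrophic balance: in the Southern Hemisphere the Coriolis force deflects motion to the left, so the geostrophic wind blows 90° to the left of the pressure-gradient force (low pressure on the right).
Rotating 000° by 90° counterclockwise gives 270° — the wind blows toward the west.

270°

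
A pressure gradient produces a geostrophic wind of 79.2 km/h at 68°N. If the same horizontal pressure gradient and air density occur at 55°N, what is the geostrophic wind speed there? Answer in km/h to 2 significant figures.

With the same pressure gradient and density, V_g ∝ 1/f ∝ 1/sin φ.
V₂ = V₁ · sin φ₁ / sin φ₂ = 79.2 × sin 68° / sin 55°
V₂ = 79.2 × 0.9272/0.8192 = 90 km/h

90 km/h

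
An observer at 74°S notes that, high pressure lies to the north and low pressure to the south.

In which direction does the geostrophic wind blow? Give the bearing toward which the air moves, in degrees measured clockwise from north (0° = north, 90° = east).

The pressure-gradient force points toward the south (bearing 180°).
Geostrophic balance: in the Southern Hemisphere the Coriolis force deflects motion to the left, so the geostrophic wind blows 90° to the left of the pressure-gradient force (low pressure on the right).
Rotating 180° by 90° counterclockwise gives 090° — the wind blows toward the east.

090°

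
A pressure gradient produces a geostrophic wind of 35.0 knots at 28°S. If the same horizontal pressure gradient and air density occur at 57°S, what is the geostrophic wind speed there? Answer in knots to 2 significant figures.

20 knots

With the same pressure gradient and density, V_g ∝ 1/f ∝ 1/sin φ.
V₂ = V₁ · sin φ₁ / sin φ₂ = 35.0 × sin 28° / sin 57°
V₂ = 35.0 × 0.4695/0.8387 = 20 knots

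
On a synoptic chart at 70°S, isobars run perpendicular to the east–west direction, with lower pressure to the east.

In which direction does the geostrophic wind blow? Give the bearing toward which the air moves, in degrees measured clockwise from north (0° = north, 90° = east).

000°

The pressure-gradient force points toward the east (bearing 090°).
Geostrophic balance: in the Southern Hemisphere the Coriolis force deflects motion to the left, so the geostrophic wind blows 90° to the left of the pressure-gradient force (low pressure on the right).
Rotating 090° by 90° counterclockwise gives 000° — the wind blows toward the north.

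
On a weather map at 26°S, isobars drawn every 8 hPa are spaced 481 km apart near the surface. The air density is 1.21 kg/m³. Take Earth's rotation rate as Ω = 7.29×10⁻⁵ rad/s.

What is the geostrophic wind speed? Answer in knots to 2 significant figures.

42 knots

Coriolis parameter at 26°S:
f = 2Ω sin φ = 2 × 7.29×10⁻⁵ × sin 26° = 6.39×10⁻⁵ s⁻¹
Pressure gradient: |∂P/∂n| = 800 Pa / 481000 m = 1.66×10⁻³ Pa/m
Geostrophic balance (pressure-gradient force = Coriolis force):
V_g = (1/(fρ)) |∂P/∂n| = 1.66×10⁻³ / (6.39×10⁻⁵ × 1.21) = 21.5 m/s
Converting: 21.5 m/s × 1.944 = 42 knots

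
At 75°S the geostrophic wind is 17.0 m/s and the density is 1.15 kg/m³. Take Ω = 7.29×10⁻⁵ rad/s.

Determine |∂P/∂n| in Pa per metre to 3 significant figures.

Coriolis parameter at 75°S:
f = 2Ω sin φ = 2 × 7.29×10⁻⁵ × sin 75° = 1.41×10⁻⁴ s⁻¹
Geostrophic balance rearranged: |∂P/∂n| = f ρ V_g
|∂P/∂n| = 1.41×10⁻⁴ × 1.15 × 17.0 = 2.75×10⁻³ Pa/m

2.75×10⁻³ Pa/m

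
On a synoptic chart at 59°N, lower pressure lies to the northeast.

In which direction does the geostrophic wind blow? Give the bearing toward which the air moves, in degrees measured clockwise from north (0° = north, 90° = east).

The pressure-gradient force points toward the northeast (bearing 045°).
Geostrophic balance: in the Northern Hemisphere the Coriolis force deflects motion to the right, so the geostrophic wind blows 90° to the right of the pressure-gradient force (low pressure on the left).
Rotating 045° by 90° clockwise gives 135° — the wind blows toward the southeast.

135°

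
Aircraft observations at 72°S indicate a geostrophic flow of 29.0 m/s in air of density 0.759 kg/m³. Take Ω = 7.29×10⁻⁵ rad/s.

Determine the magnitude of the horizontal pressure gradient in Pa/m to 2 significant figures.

Coriolis parameter at 72°S:
f = 2Ω sin φ = 2 × 7.29×10⁻⁵ × sin 72° = 1.39×10⁻⁴ s⁻¹
Geostrophic balance rearranged: |∂P/∂n| = f ρ V_g
|∂P/∂n| = 1.39×10⁻⁴ × 0.759 × 29.0 = 3.05×10⁻³ Pa/m

3.1×10⁻³ Pa/m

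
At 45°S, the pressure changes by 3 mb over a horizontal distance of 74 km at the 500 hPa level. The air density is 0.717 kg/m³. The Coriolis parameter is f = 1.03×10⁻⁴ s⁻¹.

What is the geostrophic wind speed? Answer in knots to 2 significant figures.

110 knots

Pressure gradient: |∂P/∂n| = 300 Pa / 74000 m = 4.05×10⁻³ Pa/m
Geostrophic balance (pressure-gradient force = Coriolis force):
V_g = (1/(fρ)) |∂P/∂n| = 4.05×10⁻³ / (1.03×10⁻⁴ × 0.717) = 54.9 m/s
Converting: 54.9 m/s × 1.944 = 110 knots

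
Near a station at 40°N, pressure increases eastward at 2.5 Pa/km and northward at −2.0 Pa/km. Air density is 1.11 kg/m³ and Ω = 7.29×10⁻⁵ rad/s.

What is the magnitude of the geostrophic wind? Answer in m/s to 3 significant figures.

Coriolis parameter at 40°N:
f = 2Ω sin φ = 2 × 7.29×10⁻⁵ × sin 40° = 9.37×10⁻⁵ s⁻¹
Component geostrophic relations (x east, y north):
u_g = −(1/(fρ)) ∂P/∂y,  v_g = (1/(fρ)) ∂P/∂x
u_g = −(−2.0×10⁻³)/(9.37×10⁻⁵ × 1.11) = 19.2 m/s;  v_g = (2.5×10⁻³)/(9.37×10⁻⁵ × 1.11) = 24.0 m/s
|V_g| = √(u_g² + v_g²) = 30.8 m/s

30.8 m/s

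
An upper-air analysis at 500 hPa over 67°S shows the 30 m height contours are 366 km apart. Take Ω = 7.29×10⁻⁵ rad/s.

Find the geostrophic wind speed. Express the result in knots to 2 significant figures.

12 knots

Coriolis parameter at 67°S:
f = 2Ω sin φ = 2 × 7.29×10⁻⁵ × sin 67° = 1.34×10⁻⁴ s⁻¹
Height gradient: |∂Z/∂n| = 30 m / 366000 m = 8.20×10⁻⁵
On a pressure surface, geostrophic balance gives V_g = (g/f)|∂Z/∂n|:
V_g = 9.81 × 8.20×10⁻⁵ / 1.34×10⁻⁴ = 5.99 m/s
Converting: 5.99 m/s × 1.944 = 12 knots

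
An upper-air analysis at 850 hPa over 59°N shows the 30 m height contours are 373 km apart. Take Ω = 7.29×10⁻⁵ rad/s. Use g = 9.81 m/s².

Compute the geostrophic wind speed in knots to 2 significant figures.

Coriolis parameter at 59°N:
f = 2Ω sin φ = 2 × 7.29×10⁻⁵ × sin 59° = 1.25×10⁻⁴ s⁻¹
Height gradient: |∂Z/∂n| = 30 m / 373000 m = 8.04×10⁻⁵
On a pressure surface, geostrophic balance gives V_g = (g/f)|∂Z/∂n|:
V_g = 9.81 × 8.04×10⁻⁵ / 1.25×10⁻⁴ = 6.31 m/s
Converting: 6.31 m/s × 1.944 = 12 knots

12 knots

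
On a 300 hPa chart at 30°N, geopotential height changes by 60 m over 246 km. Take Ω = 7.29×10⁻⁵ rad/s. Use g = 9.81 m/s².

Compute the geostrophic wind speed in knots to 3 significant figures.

Coriolis parameter at 30°N:
f = 2Ω sin φ = 2 × 7.29×10⁻⁵ × sin 30° = 7.29×10⁻⁵ s⁻¹
Height gradient: |∂Z/∂n| = 60 m / 246000 m = 2.44×10⁻⁴
On a pressure surface, geostrophic balance gives V_g = (g/f)|∂Z/∂n|:
V_g = 9.81 × 2.44×10⁻⁴ / 7.29×10⁻⁵ = 32.8 m/s
Converting: 32.8 m/s × 1.944 = 63.8 knots

63.8 knots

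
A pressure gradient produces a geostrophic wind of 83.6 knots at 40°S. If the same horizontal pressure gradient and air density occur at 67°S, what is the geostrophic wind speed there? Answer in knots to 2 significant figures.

With the same pressure gradient and density, V_g ∝ 1/f ∝ 1/sin φ.
V₂ = V₁ · sin φ₁ / sin φ₂ = 83.6 × sin 40° / sin 67°
V₂ = 83.6 × 0.6428/0.9205 = 58 knots

58 knots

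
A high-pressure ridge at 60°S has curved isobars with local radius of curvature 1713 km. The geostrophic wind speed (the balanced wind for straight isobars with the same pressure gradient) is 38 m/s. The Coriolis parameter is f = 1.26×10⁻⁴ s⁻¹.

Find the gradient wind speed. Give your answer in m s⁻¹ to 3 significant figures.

Around a high, pressure-gradient force acts outward with centrifugal, so Coriolis balances both:
fV = (1/ρ)|∂P/∂n| + V²/R  →  V² − fR·V + fR·V_g = 0
With fR = 1.26×10⁻⁴ × 1713×10³ m = 216 m/s:
V = [fR − √((fR)² − 4 fR V_g)]/2 = [216 − √(216² − 4×216×38)]/2 = 49.2 m/s
Supergeostrophic (V > V_g = 38 m/s), as expected around a high.

49.2 m s⁻¹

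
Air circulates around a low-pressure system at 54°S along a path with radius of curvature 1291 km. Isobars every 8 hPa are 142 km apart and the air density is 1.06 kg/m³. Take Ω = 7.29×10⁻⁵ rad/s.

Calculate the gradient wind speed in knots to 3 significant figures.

70.7 knots

Coriolis parameter at 54°S:
f = 2Ω sin φ = 2 × 7.29×10⁻⁵ × sin 54° = 1.18×10⁻⁴ s⁻¹
Pressure gradient: |∂P/∂n| = 800 Pa / 142000 m = 5.63×10⁻³ Pa/m
Geostrophic speed: V_g = |∂P/∂n|/(fρ) = 5.63×10⁻³/(1.18×10⁻⁴ × 1.06) = 45.1 m/s
Around a low, centrifugal force acts outward with Coriolis, so pressure-gradient force balances both:
(1/ρ)|∂P/∂n| = fV + V²/R  →  V² + fR·V − fR·V_g = 0
With fR = 1.18×10⁻⁴ × 1291×10³ m = 152 m/s:
V = [−fR + √((fR)² + 4 fR V_g)]/2 = [−152 + √(152² + 4×152×45.1)]/2 = 36.4 m/s
Subgeostrophic (V < V_g = 45.1 m/s), as expected around a low.
Converting: 36.4 m/s × 1.944 = 70.7 knots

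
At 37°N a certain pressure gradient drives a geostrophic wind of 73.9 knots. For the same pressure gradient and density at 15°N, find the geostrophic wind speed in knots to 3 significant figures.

With the same pressure gradient and density, V_g ∝ 1/f ∝ 1/sin φ.
V₂ = V₁ · sin φ₁ / sin φ₂ = 73.9 × sin 37° / sin 15°
V₂ = 73.9 × 0.6018/0.2588 = 172 knots

172 knots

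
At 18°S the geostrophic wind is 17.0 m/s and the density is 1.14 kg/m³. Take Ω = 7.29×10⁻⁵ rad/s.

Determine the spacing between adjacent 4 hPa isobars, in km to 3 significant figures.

458 km

Coriolis parameter at 18°S:
f = 2Ω sin φ = 2 × 7.29×10⁻⁵ × sin 18° = 4.51×10⁻⁵ s⁻¹
Geostrophic balance rearranged: |∂P/∂n| = f ρ V_g
|∂P/∂n| = 4.51×10⁻⁵ × 1.14 × 17.0 = 8.73×10⁻⁴ Pa/m
Isobar spacing: Δn = ΔP/|∂P/∂n| = 400 Pa / 8.73×10⁻⁴ Pa/m = 458106 m ≈ 458 km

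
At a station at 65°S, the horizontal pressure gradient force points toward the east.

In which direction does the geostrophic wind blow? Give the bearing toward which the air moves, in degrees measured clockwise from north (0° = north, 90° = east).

The pressure-gradient force points toward the east (bearing 090°).
Geostrophic balance: in the Southern Hemisphere the Coriolis force deflects motion to the left, so the geostrophic wind blows 90° to the left of the pressure-gradient force (low pressure on the right).
Rotating 090° by 90° counterclockwise gives 000° — the wind blows toward the north.

000°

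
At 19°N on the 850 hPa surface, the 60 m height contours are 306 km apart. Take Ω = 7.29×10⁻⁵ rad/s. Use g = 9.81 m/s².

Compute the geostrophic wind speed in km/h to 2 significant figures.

150 km/h

Coriolis parameter at 19°N:
f = 2Ω sin φ = 2 × 7.29×10⁻⁵ × sin 19° = 4.75×10⁻⁵ s⁻¹
Height gradient: |∂Z/∂n| = 60 m / 306000 m = 1.96×10⁻⁴
On a pressure surface, geostrophic balance gives V_g = (g/f)|∂Z/∂n|:
V_g = 9.81 × 1.96×10⁻⁴ / 4.75×10⁻⁵ = 40.5 m/s
Converting: 40.5 m/s × 3.6 = 150 km/h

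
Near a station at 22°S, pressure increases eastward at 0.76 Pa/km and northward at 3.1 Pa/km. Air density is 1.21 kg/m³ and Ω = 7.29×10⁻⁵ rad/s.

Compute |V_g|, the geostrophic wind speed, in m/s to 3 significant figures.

Coriolis parameter at 22°S:
f = 2Ω sin φ = 2 × 7.29×10⁻⁵ × sin 22° = 5.46×10⁻⁵ s⁻¹
In the Southern Hemisphere f is negative: f = −5.46×10⁻⁵ s⁻¹.
Component geostrophic relations (x east, y north):
u_g = −(1/(fρ)) ∂P/∂y,  v_g = (1/(fρ)) ∂P/∂x
u_g = −(3.1×10⁻³)/(−5.46×10⁻⁵ × 1.21) = 46.9 m/s;  v_g = (0.76×10⁻³)/(−5.46×10⁻⁵ × 1.21) = −11.5 m/s
|V_g| = √(u_g² + v_g²) = 48.3 m/s

48.3 m/s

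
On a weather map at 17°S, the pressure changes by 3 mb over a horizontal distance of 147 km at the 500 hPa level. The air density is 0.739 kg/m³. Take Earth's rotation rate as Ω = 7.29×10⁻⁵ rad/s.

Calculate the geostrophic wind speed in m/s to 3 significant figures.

64.8 m/s

Coriolis parameter at 17°S:
f = 2Ω sin φ = 2 × 7.29×10⁻⁵ × sin 17° = 4.26×10⁻⁵ s⁻¹
Pressure gradient: |∂P/∂n| = 300 Pa / 147000 m = 2.04×10⁻³ Pa/m
Geostrophic balance (pressure-gradient force = Coriolis force):
V_g = (1/(fρ)) |∂P/∂n| = 2.04×10⁻³ / (4.26×10⁻⁵ × 0.739) = 64.8 m/s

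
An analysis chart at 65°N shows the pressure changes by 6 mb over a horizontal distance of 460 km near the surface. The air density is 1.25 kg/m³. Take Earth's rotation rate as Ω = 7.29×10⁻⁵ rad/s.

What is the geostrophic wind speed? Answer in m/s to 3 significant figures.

Coriolis parameter at 65°N:
f = 2Ω sin φ = 2 × 7.29×10⁻⁵ × sin 65° = 1.32×10⁻⁴ s⁻¹
Pressure gradient: |∂P/∂n| = 600 Pa / 460000 m = 1.30×10⁻³ Pa/m
Geostrophic balance (pressure-gradient force = Coriolis force):
V_g = (1/(fρ)) |∂P/∂n| = 1.30×10⁻³ / (1.32×10⁻⁴ × 1.25) = 7.90 m/s

7.90 m/s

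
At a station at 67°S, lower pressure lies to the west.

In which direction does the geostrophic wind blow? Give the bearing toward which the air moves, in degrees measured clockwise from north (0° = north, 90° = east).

180°

The pressure-gradient force points toward the west (bearing 270°).
Geostrophic balance: in the Southern Hemisphere the Coriolis force deflects motion to the left, so the geostrophic wind blows 90° to the left of the pressure-gradient force (low pressure on the right).
Rotating 270° by 90° counterclockwise gives 180° — the wind blows toward the south.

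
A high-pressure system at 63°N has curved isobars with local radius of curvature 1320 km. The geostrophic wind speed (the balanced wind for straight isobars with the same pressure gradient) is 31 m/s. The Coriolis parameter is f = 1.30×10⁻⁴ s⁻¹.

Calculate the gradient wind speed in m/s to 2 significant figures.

41 m/s

Around a high, pressure-gradient force acts outward with centrifugal, so Coriolis balances both:
fV = (1/ρ)|∂P/∂n| + V²/R  →  V² − fR·V + fR·V_g = 0
With fR = 1.30×10⁻⁴ × 1320×10³ m = 172 m/s:
V = [fR − √((fR)² − 4 fR V_g)]/2 = [172 − √(172² − 4×172×31)]/2 = 40.6 m/s
Supergeostrophic (V > V_g = 31 m/s), as expected around a high.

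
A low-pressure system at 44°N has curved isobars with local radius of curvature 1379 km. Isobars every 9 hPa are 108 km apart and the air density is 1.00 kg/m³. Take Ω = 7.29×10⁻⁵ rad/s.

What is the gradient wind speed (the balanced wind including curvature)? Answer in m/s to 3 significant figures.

58.1 m/s

Coriolis parameter at 44°N:
f = 2Ω sin φ = 2 × 7.29×10⁻⁵ × sin 44° = 1.01×10⁻⁴ s⁻¹
Pressure gradient: |∂P/∂n| = 900 Pa / 108000 m = 8.33×10⁻³ Pa/m
Geostrophic speed: V_g = |∂P/∂n|/(fρ) = 8.33×10⁻³/(1.01×10⁻⁴ × 1.00) = 82.3 m/s
Around a low, centrifugal force acts outward with Coriolis, so pressure-gradient force balances both:
(1/ρ)|∂P/∂n| = fV + V²/R  →  V² + fR·V − fR·V_g = 0
With fR = 1.01×10⁻⁴ × 1379×10³ m = 140 m/s:
V = [−fR + √((fR)² + 4 fR V_g)]/2 = [−140 + √(140² + 4×140×82.3)]/2 = 58.1 m/s
Subgeostrophic (V < V_g = 82.3 m/s), as expected around a low.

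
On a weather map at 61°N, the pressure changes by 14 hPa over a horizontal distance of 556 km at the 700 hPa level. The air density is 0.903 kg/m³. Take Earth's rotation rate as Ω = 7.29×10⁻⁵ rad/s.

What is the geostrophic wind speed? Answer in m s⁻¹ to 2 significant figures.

22 m s⁻¹

Coriolis parameter at 61°N:
f = 2Ω sin φ = 2 × 7.29×10⁻⁵ × sin 61° = 1.28×10⁻⁴ s⁻¹
Pressure gradient: |∂P/∂n| = 1400 Pa / 556000 m = 2.52×10⁻³ Pa/m
Geostrophic balance (pressure-gradient force = Coriolis force):
V_g = (1/(fρ)) |∂P/∂n| = 2.52×10⁻³ / (1.28×10⁻⁴ × 0.903) = 21.9 m/s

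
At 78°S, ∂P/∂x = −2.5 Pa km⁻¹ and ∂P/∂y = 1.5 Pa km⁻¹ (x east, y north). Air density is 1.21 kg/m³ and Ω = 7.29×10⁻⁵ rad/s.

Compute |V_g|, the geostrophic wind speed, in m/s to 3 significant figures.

Coriolis parameter at 78°S:
f = 2Ω sin φ = 2 × 7.29×10⁻⁵ × sin 78° = 1.43×10⁻⁴ s⁻¹
In the Southern Hemisphere f is negative: f = −1.43×10⁻⁴ s⁻¹.
Component geostrophic relations (x east, y north):
u_g = −(1/(fρ)) ∂P/∂y,  v_g = (1/(fρ)) ∂P/∂x
u_g = −(1.5×10⁻³)/(−1.43×10⁻⁴ × 1.21) = 8.69 m/s;  v_g = (−2.5×10⁻³)/(−1.43×10⁻⁴ × 1.21) = 14.5 m/s
|V_g| = √(u_g² + v_g²) = 16.9 m/s

16.9 m/s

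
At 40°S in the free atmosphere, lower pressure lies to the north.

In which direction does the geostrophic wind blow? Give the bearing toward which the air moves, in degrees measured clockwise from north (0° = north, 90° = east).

The pressure-gradient force points toward the north (bearing 000°).
Geostrophic balance: in the Southern Hemisphere the Coriolis force deflects motion to the left, so the geostrophic wind blows 90° to the left of the pressure-gradient force (low pressure on the right).
Rotating 000° by 90° counterclockwise gives 270° — the wind blows toward the west.

270°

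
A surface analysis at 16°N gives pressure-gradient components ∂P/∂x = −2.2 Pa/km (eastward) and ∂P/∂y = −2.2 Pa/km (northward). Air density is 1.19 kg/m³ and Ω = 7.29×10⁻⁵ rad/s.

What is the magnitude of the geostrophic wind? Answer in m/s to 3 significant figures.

Coriolis parameter at 16°N:
f = 2Ω sin φ = 2 × 7.29×10⁻⁵ × sin 16° = 4.02×10⁻⁵ s⁻¹
Component geostrophic relations (x east, y north):
u_g = −(1/(fρ)) ∂P/∂y,  v_g = (1/(fρ)) ∂P/∂x
u_g = −(−2.2×10⁻³)/(4.02×10⁻⁵ × 1.19) = 46.0 m/s;  v_g = (−2.2×10⁻³)/(4.02×10⁻⁵ × 1.19) = −46.0 m/s
|V_g| = √(u_g² + v_g²) = 65.1 m/s

65.1 m/s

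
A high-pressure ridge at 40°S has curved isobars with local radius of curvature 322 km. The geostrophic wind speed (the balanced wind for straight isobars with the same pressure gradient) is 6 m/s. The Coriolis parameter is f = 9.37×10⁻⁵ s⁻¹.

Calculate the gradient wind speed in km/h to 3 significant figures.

Around a high, pressure-gradient force acts outward with centrifugal, so Coriolis balances both:
fV = (1/ρ)|∂P/∂n| + V²/R  →  V² − fR·V + fR·V_g = 0
With fR = 9.37×10⁻⁵ × 322×10³ m = 30.2 m/s:
V = [fR − √((fR)² − 4 fR V_g)]/2 = [30.2 − √(30.2² − 4×30.2×6)]/2 = 8.26 m/s
Supergeostrophic (V > V_g = 6 m/s), as expected around a high.
Converting: 8.26 m/s × 3.6 = 29.7 km/h

29.7 km/h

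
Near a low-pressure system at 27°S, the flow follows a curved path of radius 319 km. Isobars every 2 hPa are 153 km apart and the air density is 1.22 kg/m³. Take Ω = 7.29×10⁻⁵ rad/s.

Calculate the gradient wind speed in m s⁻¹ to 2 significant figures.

Coriolis parameter at 27°S:
f = 2Ω sin φ = 2 × 7.29×10⁻⁵ × sin 27° = 6.62×10⁻⁵ s⁻¹
Pressure gradient: |∂P/∂n| = 200 Pa / 153000 m = 1.31×10⁻³ Pa/m
Geostrophic speed: V_g = |∂P/∂n|/(fρ) = 1.31×10⁻³/(6.62×10⁻⁵ × 1.22) = 16.2 m/s
Around a low, centrifugal force acts outward with Coriolis, so pressure-gradient force balances both:
(1/ρ)|∂P/∂n| = fV + V²/R  →  V² + fR·V − fR·V_g = 0
With fR = 6.62×10⁻⁵ × 319×10³ m = 21.1 m/s:
V = [−fR + √((fR)² + 4 fR V_g)]/2 = [−21.1 + √(21.1² + 4×21.1×16.2)]/2 = 10.7 m/s
Subgeostrophic (V < V_g = 16.2 m/s), as expected around a low.

11 m s⁻¹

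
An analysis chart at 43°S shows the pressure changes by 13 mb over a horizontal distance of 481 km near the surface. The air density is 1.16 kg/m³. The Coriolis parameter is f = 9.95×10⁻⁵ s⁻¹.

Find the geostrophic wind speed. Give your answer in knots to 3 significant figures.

Pressure gradient: |∂P/∂n| = 1300 Pa / 481000 m = 2.70×10⁻³ Pa/m
Geostrophic balance (pressure-gradient force = Coriolis force):
V_g = (1/(fρ)) |∂P/∂n| = 2.70×10⁻³ / (9.95×10⁻⁵ × 1.16) = 23.4 m/s
Converting: 23.4 m/s × 1.944 = 45.5 knots

45.5 knots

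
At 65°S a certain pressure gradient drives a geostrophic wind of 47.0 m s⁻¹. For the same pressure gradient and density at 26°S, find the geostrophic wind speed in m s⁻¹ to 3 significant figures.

With the same pressure gradient and density, V_g ∝ 1/f ∝ 1/sin φ.
V₂ = V₁ · sin φ₁ / sin φ₂ = 47.0 × sin 65° / sin 26°
V₂ = 47.0 × 0.9063/0.4384 = 97.2 m s⁻¹

97.2 m s⁻¹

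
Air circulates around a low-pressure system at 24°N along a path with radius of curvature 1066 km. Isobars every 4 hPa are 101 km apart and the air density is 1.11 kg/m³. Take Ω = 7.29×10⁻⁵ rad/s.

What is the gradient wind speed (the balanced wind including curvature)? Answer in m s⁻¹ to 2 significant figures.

Coriolis parameter at 24°N:
f = 2Ω sin φ = 2 × 7.29×10⁻⁵ × sin 24° = 5.93×10⁻⁵ s⁻¹
Pressure gradient: |∂P/∂n| = 400 Pa / 101000 m = 3.96×10⁻³ Pa/m
Geostrophic speed: V_g = |∂P/∂n|/(fρ) = 3.96×10⁻³/(5.93×10⁻⁵ × 1.11) = 60.2 m/s
Around a low, centrifugal force acts outward with Coriolis, so pressure-gradient force balances both:
(1/ρ)|∂P/∂n| = fV + V²/R  →  V² + fR·V − fR·V_g = 0
With fR = 5.93×10⁻⁵ × 1066×10³ m = 63.2 m/s:
V = [−fR + √((fR)² + 4 fR V_g)]/2 = [−63.2 + √(63.2² + 4×63.2×60.2)]/2 = 37.7 m/s
Subgeostrophic (V < V_g = 60.2 m/s), as expected around a low.

38 m s⁻¹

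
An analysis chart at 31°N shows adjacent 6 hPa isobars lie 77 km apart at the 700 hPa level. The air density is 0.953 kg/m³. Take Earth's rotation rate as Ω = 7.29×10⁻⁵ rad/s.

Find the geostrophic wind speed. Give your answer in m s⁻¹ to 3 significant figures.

Coriolis parameter at 31°N:
f = 2Ω sin φ = 2 × 7.29×10⁻⁵ × sin 31° = 7.51×10⁻⁵ s⁻¹
Pressure gradient: |∂P/∂n| = 600 Pa / 77000 m = 7.79×10⁻³ Pa/m
Geostrophic balance (pressure-gradient force = Coriolis force):
V_g = (1/(fρ)) |∂P/∂n| = 7.79×10⁻³ / (7.51×10⁻⁵ × 0.953) = 109 m/s

109 m s⁻¹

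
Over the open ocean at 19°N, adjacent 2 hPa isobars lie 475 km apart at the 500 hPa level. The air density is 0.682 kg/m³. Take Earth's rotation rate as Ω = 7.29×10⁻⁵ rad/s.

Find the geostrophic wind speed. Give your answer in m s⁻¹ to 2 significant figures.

Coriolis parameter at 19°N:
f = 2Ω sin φ = 2 × 7.29×10⁻⁵ × sin 19° = 4.75×10⁻⁵ s⁻¹
Pressure gradient: |∂P/∂n| = 200 Pa / 475000 m = 4.21×10⁻⁴ Pa/m
Geostrophic balance (pressure-gradient force = Coriolis force):
V_g = (1/(fρ)) |∂P/∂n| = 4.21×10⁻⁴ / (4.75×10⁻⁵ × 0.682) = 13.0 m/s

13 m s⁻¹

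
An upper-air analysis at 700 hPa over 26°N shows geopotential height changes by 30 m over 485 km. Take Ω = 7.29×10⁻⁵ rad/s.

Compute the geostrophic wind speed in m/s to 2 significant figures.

9.5 m/s

Coriolis parameter at 26°N:
f = 2Ω sin φ = 2 × 7.29×10⁻⁵ × sin 26° = 6.39×10⁻⁵ s⁻¹
Height gradient: |∂Z/∂n| = 30 m / 485000 m = 6.19×10⁻⁵
On a pressure surface, geostrophic balance gives V_g = (g/f)|∂Z/∂n|:
V_g = 9.81 × 6.19×10⁻⁵ / 6.39×10⁻⁵ = 9.49 m/s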